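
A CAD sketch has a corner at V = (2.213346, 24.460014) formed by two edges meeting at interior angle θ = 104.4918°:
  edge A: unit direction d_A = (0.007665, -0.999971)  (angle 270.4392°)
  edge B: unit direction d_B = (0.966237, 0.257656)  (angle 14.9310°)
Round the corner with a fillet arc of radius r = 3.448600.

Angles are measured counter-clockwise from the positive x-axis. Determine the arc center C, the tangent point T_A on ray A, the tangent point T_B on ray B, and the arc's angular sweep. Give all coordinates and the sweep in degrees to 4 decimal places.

bisector direction at 322.6851° = (0.795316,-0.606195)
center distance |VC| = r/sin(θ/2) = 3.448600/sin(52.2459°) = 4.361751
C = V + |VC|·bis = (5.6823,21.8159)
T_A = V + ((C−V)·d_A)·d_A = V + 2.6706·d_A = (2.2338,21.7895)
T_B = V + ((C−V)·d_B)·d_B = V + 2.6706·d_B = (4.7938,25.1481)
sweep = 180° − θ = 75.5082°

center=(5.6823,21.8159) T_A=(2.2338,21.7895) T_B=(4.7938,25.1481) sweep=75.5082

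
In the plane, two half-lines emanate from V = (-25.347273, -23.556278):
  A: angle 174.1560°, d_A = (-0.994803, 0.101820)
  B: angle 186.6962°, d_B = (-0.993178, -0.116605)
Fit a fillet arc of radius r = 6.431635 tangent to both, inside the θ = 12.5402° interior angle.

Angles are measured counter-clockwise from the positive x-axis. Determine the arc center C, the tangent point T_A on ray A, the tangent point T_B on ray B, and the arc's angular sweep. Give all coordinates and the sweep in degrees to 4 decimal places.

center=(-84.2350,-23.9942) T_A=(-83.5801,-17.5960) T_B=(-83.4850,-30.3820) sweep=167.4598

bisector direction at 180.4261° = (-0.999972,-0.007437)
center distance |VC| = r/sin(θ/2) = 6.431635/sin(6.2701°) = 58.889347
C = V + |VC|·bis = (-84.2350,-23.9942)
T_A = V + ((C−V)·d_A)·d_A = V + 58.5371·d_A = (-83.5801,-17.5960)
T_B = V + ((C−V)·d_B)·d_B = V + 58.5371·d_B = (-83.4850,-30.3820)
sweep = 180° − θ = 167.4598°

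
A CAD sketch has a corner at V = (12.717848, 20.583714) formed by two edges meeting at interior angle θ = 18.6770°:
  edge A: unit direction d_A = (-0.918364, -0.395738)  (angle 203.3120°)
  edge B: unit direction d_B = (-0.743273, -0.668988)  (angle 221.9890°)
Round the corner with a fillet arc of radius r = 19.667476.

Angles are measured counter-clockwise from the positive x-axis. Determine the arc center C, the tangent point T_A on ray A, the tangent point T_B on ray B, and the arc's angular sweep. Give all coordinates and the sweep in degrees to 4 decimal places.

bisector direction at 212.6505° = (-0.841977,-0.539513)
center distance |VC| = r/sin(θ/2) = 19.667476/sin(9.3385°) = 121.204482
C = V + |VC|·bis = (-89.3336,-44.8077)
T_A = V + ((C−V)·d_A)·d_A = V + 119.5981·d_A = (-97.1167,-26.7458)
T_B = V + ((C−V)·d_B)·d_B = V + 119.5981·d_B = (-76.1763,-59.4260)
sweep = 180° − θ = 161.3230°

center=(-89.3336,-44.8077) T_A=(-97.1167,-26.7458) T_B=(-76.1763,-59.4260) sweep=161.3230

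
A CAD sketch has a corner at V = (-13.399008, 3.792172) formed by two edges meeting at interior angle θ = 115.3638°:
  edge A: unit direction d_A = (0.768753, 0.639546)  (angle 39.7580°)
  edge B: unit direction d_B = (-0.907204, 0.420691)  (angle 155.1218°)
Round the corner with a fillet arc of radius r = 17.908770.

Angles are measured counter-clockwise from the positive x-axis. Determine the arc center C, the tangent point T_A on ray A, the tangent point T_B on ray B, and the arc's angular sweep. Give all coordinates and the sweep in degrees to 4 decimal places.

bisector direction at 97.4399° = (-0.129486,0.991581)
center distance |VC| = r/sin(θ/2) = 17.908770/sin(57.6819°) = 21.191479
C = V + |VC|·bis = (-16.1430,24.8052)
T_A = V + ((C−V)·d_A)·d_A = V + 11.3294·d_A = (-4.6895,11.0378)
T_B = V + ((C−V)·d_B)·d_B = V + 11.3294·d_B = (-23.6771,8.5583)
sweep = 180° − θ = 64.6362°

center=(-16.1430,24.8052) T_A=(-4.6895,11.0378) T_B=(-23.6771,8.5583) sweep=64.6362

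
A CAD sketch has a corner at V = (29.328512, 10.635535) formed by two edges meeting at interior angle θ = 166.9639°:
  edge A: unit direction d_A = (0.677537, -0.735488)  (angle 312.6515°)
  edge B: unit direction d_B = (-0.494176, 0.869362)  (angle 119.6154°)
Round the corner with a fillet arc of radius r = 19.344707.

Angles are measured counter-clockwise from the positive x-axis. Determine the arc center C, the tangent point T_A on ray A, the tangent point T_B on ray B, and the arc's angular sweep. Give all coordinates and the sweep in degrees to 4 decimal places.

center=(45.0538,22.1167) T_A=(30.8260,9.0099) T_B=(28.2363,12.5570) sweep=13.0361

bisector direction at 36.1334° = (0.807646,0.589668)
center distance |VC| = r/sin(θ/2) = 19.344707/sin(83.4819°) = 19.470562
C = V + |VC|·bis = (45.0538,22.1167)
T_A = V + ((C−V)·d_A)·d_A = V + 2.2102·d_A = (30.8260,9.0099)
T_B = V + ((C−V)·d_B)·d_B = V + 2.2102·d_B = (28.2363,12.5570)
sweep = 180° − θ = 13.0361°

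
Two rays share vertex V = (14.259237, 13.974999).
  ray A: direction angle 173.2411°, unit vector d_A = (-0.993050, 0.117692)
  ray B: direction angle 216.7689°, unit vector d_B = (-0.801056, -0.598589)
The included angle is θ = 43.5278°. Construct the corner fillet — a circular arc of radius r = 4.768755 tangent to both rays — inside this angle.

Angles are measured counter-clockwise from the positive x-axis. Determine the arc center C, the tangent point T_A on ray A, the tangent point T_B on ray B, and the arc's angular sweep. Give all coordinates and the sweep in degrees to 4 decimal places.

center=(1.8364,10.6452) T_A=(2.3977,15.3808) T_B=(4.6910,6.8251) sweep=136.4722

bisector direction at 195.0050° = (-0.965903,-0.258903)
center distance |VC| = r/sin(θ/2) = 4.768755/sin(21.7639°) = 12.861318
C = V + |VC|·bis = (1.8364,10.6452)
T_A = V + ((C−V)·d_A)·d_A = V + 11.9446·d_A = (2.3977,15.3808)
T_B = V + ((C−V)·d_B)·d_B = V + 11.9446·d_B = (4.6910,6.8251)
sweep = 180° − θ = 136.4722°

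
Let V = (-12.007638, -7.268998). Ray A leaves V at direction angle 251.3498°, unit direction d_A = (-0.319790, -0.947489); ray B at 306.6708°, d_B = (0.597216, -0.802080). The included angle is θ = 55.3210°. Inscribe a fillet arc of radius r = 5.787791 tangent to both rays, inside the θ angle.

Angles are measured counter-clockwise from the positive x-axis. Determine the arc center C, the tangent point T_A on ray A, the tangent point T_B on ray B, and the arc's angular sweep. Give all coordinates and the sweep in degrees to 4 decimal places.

bisector direction at 279.0103° = (0.156612,-0.987660)
center distance |VC| = r/sin(θ/2) = 5.787791/sin(27.6605°) = 12.467466
C = V + |VC|·bis = (-10.0551,-19.5826)
T_A = V + ((C−V)·d_A)·d_A = V + 11.0426·d_A = (-15.5389,-17.7317)
T_B = V + ((C−V)·d_B)·d_B = V + 11.0426·d_B = (-5.4128,-16.1261)
sweep = 180° − θ = 124.6790°

center=(-10.0551,-19.5826) T_A=(-15.5389,-17.7317) T_B=(-5.4128,-16.1261) sweep=124.6790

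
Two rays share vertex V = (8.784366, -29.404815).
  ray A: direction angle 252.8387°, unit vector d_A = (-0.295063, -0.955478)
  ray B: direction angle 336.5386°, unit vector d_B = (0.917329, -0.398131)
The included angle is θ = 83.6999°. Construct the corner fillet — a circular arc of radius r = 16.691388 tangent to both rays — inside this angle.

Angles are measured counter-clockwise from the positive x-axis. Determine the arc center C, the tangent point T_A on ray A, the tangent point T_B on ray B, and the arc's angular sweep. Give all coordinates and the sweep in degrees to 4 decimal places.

bisector direction at 294.6886° = (0.417687,-0.908591)
center distance |VC| = r/sin(θ/2) = 16.691388/sin(41.8499°) = 25.017739
C = V + |VC|·bis = (19.2340,-52.1357)
T_A = V + ((C−V)·d_A)·d_A = V + 18.6356·d_A = (3.2857,-47.2107)
T_B = V + ((C−V)·d_B)·d_B = V + 18.6356·d_B = (25.8793,-36.8242)
sweep = 180° − θ = 96.3001°

center=(19.2340,-52.1357) T_A=(3.2857,-47.2107) T_B=(25.8793,-36.8242) sweep=96.3001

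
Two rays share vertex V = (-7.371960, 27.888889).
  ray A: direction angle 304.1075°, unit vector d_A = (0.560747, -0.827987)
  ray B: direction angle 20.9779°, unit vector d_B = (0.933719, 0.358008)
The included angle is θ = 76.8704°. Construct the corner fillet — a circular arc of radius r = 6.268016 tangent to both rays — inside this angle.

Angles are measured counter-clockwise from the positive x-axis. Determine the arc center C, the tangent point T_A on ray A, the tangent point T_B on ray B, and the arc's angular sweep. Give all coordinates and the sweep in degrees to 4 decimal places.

bisector direction at 342.5427° = (0.953941,-0.299995)
center distance |VC| = r/sin(θ/2) = 6.268016/sin(38.4352°) = 10.083208
C = V + |VC|·bis = (2.2468,24.8640)
T_A = V + ((C−V)·d_A)·d_A = V + 7.8983·d_A = (-2.9430,21.3492)
T_B = V + ((C−V)·d_B)·d_B = V + 7.8983·d_B = (0.0028,30.7165)
sweep = 180° − θ = 103.1296°

center=(2.2468,24.8640) T_A=(-2.9430,21.3492) T_B=(0.0028,30.7165) sweep=103.1296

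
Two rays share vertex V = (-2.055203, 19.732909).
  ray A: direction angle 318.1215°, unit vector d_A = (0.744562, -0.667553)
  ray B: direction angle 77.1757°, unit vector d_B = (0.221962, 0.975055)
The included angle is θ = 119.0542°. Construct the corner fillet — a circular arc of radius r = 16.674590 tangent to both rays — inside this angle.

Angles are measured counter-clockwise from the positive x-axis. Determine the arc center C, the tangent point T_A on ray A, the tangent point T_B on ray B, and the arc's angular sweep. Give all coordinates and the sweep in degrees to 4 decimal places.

center=(16.3812,25.5985) T_A=(5.2500,13.1832) T_B=(0.1226,29.2996) sweep=60.9458

bisector direction at 17.6486° = (0.952934,0.303178)
center distance |VC| = r/sin(θ/2) = 16.674590/sin(59.5271°) = 19.347009
C = V + |VC|·bis = (16.3812,25.5985)
T_A = V + ((C−V)·d_A)·d_A = V + 9.8115·d_A = (5.2500,13.1832)
T_B = V + ((C−V)·d_B)·d_B = V + 9.8115·d_B = (0.1226,29.2996)
sweep = 180° − θ = 60.9458°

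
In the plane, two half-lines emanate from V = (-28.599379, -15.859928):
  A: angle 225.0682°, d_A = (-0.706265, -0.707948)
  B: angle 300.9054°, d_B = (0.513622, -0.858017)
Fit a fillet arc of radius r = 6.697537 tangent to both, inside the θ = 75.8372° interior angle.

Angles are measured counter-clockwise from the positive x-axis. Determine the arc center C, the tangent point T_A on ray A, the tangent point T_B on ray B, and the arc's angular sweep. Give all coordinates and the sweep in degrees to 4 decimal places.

center=(-29.9301,-26.6768) T_A=(-34.6716,-21.9466) T_B=(-24.1835,-23.2368) sweep=104.1628

bisector direction at 262.9868° = (-0.122098,-0.992518)
center distance |VC| = r/sin(θ/2) = 6.697537/sin(37.9186°) = 10.898432
C = V + |VC|·bis = (-29.9301,-26.6768)
T_A = V + ((C−V)·d_A)·d_A = V + 8.5976·d_A = (-34.6716,-21.9466)
T_B = V + ((C−V)·d_B)·d_B = V + 8.5976·d_B = (-24.1835,-23.2368)
sweep = 180° − θ = 104.1628°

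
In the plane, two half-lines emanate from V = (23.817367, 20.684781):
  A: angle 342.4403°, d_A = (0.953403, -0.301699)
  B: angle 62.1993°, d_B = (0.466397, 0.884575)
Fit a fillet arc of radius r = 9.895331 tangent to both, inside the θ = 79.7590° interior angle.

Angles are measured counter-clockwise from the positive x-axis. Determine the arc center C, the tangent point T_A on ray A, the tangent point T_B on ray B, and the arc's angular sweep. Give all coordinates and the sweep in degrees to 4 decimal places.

bisector direction at 22.3198° = (0.925079,0.379776)
center distance |VC| = r/sin(θ/2) = 9.895331/sin(39.8795°) = 15.433118
C = V + |VC|·bis = (38.0942,26.5459)
T_A = V + ((C−V)·d_A)·d_A = V + 11.8433·d_A = (35.1088,17.1117)
T_B = V + ((C−V)·d_B)·d_B = V + 11.8433·d_B = (29.3410,31.1611)
sweep = 180° − θ = 100.2410°

center=(38.0942,26.5459) T_A=(35.1088,17.1117) T_B=(29.3410,31.1611) sweep=100.2410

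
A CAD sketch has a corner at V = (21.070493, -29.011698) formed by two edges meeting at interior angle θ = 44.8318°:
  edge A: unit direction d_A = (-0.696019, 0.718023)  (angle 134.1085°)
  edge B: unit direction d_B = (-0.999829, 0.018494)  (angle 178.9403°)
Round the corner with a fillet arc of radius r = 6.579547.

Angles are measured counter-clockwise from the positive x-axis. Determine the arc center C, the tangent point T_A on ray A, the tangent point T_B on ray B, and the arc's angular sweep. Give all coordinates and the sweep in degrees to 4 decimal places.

center=(5.2443,-22.1383) T_A=(9.9686,-17.5588) T_B=(5.1226,-28.7167) sweep=135.1682

bisector direction at 156.5244° = (-0.917230,0.398358)
center distance |VC| = r/sin(θ/2) = 6.579547/sin(22.4159°) = 17.254347
C = V + |VC|·bis = (5.2443,-22.1383)
T_A = V + ((C−V)·d_A)·d_A = V + 15.9506·d_A = (9.9686,-17.5588)
T_B = V + ((C−V)·d_B)·d_B = V + 15.9506·d_B = (5.1226,-28.7167)
sweep = 180° − θ = 135.1682°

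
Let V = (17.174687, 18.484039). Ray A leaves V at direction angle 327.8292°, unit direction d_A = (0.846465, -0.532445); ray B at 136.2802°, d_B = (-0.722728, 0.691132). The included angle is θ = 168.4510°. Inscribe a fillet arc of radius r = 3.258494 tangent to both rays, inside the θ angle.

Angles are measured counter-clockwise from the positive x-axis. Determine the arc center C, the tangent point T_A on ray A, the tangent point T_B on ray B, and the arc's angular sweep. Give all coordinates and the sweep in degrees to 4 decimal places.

bisector direction at 52.0547° = (0.614909,0.788598)
center distance |VC| = r/sin(θ/2) = 3.258494/sin(84.2255°) = 3.275113
C = V + |VC|·bis = (19.1886,21.0668)
T_A = V + ((C−V)·d_A)·d_A = V + 0.3295·d_A = (17.4536,18.3086)
T_B = V + ((C−V)·d_B)·d_B = V + 0.3295·d_B = (16.9365,18.7118)
sweep = 180° − θ = 11.5490°

center=(19.1886,21.0668) T_A=(17.4536,18.3086) T_B=(16.9365,18.7118) sweep=11.5490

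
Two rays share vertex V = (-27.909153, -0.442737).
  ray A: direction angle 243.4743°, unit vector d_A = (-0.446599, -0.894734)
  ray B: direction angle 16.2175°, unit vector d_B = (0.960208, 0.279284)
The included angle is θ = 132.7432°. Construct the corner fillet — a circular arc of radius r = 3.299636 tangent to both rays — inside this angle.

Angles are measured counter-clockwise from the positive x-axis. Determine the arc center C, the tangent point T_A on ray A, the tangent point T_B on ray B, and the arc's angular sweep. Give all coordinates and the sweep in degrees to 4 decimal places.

bisector direction at 309.8459° = (0.640725,-0.767770)
center distance |VC| = r/sin(θ/2) = 3.299636/sin(66.3716°) = 3.601577
C = V + |VC|·bis = (-25.6015,-3.2079)
T_A = V + ((C−V)·d_A)·d_A = V + 1.4435·d_A = (-28.5538,-1.7343)
T_B = V + ((C−V)·d_B)·d_B = V + 1.4435·d_B = (-26.5231,-0.0396)
sweep = 180° − θ = 47.2568°

center=(-25.6015,-3.2079) T_A=(-28.5538,-1.7343) T_B=(-26.5231,-0.0396) sweep=47.2568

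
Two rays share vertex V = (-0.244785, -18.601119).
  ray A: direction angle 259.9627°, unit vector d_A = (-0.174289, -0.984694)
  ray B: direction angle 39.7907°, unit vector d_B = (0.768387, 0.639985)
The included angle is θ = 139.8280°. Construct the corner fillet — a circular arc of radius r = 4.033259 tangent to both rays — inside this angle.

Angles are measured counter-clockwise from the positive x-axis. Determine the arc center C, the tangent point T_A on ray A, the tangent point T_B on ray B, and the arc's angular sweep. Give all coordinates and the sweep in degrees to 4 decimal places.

bisector direction at 329.8767° = (0.864947,-0.501863)
center distance |VC| = r/sin(θ/2) = 4.033259/sin(69.9140°) = 4.294456
C = V + |VC|·bis = (3.4697,-20.7563)
T_A = V + ((C−V)·d_A)·d_A = V + 1.4748·d_A = (-0.5018,-20.0534)
T_B = V + ((C−V)·d_B)·d_B = V + 1.4748·d_B = (0.8885,-17.6572)
sweep = 180° − θ = 40.1720°

center=(3.4697,-20.7563) T_A=(-0.5018,-20.0534) T_B=(0.8885,-17.6572) sweep=40.1720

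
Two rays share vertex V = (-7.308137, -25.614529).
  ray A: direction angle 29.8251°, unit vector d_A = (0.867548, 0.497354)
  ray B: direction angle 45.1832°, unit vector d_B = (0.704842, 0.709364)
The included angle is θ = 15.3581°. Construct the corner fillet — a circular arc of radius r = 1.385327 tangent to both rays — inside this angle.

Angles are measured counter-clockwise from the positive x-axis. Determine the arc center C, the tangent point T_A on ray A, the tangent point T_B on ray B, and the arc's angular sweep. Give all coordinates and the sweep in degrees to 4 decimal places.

bisector direction at 37.5042° = (0.793309,0.608819)
center distance |VC| = r/sin(θ/2) = 1.385327/sin(7.6791°) = 10.367365
C = V + |VC|·bis = (0.9164,-19.3027)
T_A = V + ((C−V)·d_A)·d_A = V + 10.2744·d_A = (1.6054,-20.5045)
T_B = V + ((C−V)·d_B)·d_B = V + 10.2744·d_B = (-0.0663,-18.3262)
sweep = 180° − θ = 164.6419°

center=(0.9164,-19.3027) T_A=(1.6054,-20.5045) T_B=(-0.0663,-18.3262) sweep=164.6419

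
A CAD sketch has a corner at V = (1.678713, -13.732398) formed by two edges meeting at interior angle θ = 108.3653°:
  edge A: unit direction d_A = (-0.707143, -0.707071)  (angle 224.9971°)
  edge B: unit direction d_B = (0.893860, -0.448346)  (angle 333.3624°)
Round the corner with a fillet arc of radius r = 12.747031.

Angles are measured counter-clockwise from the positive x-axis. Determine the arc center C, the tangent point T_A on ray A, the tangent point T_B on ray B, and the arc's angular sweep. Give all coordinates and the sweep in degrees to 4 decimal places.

bisector direction at 279.1797° = (0.159532,-0.987193)
center distance |VC| = r/sin(θ/2) = 12.747031/sin(54.1827°) = 15.719868
C = V + |VC|·bis = (4.1865,-29.2509)
T_A = V + ((C−V)·d_A)·d_A = V + 9.1993·d_A = (-4.8265,-20.2370)
T_B = V + ((C−V)·d_B)·d_B = V + 9.1993·d_B = (9.9016,-17.8569)
sweep = 180° − θ = 71.6347°

center=(4.1865,-29.2509) T_A=(-4.8265,-20.2370) T_B=(9.9016,-17.8569) sweep=71.6347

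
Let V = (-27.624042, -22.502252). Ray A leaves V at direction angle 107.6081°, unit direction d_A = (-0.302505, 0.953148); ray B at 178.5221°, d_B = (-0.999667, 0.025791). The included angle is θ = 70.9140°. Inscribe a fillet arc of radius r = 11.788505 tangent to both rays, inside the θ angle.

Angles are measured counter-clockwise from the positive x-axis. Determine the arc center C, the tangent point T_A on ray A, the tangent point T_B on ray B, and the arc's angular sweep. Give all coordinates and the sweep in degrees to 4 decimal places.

bisector direction at 143.0651° = (-0.799319,0.600907)
center distance |VC| = r/sin(θ/2) = 11.788505/sin(35.4570°) = 20.321792
C = V + |VC|·bis = (-43.8676,-10.2907)
T_A = V + ((C−V)·d_A)·d_A = V + 16.5531·d_A = (-32.6314,-6.7247)
T_B = V + ((C−V)·d_B)·d_B = V + 16.5531·d_B = (-44.1717,-22.0753)
sweep = 180° − θ = 109.0860°

center=(-43.8676,-10.2907) T_A=(-32.6314,-6.7247) T_B=(-44.1717,-22.0753) sweep=109.0860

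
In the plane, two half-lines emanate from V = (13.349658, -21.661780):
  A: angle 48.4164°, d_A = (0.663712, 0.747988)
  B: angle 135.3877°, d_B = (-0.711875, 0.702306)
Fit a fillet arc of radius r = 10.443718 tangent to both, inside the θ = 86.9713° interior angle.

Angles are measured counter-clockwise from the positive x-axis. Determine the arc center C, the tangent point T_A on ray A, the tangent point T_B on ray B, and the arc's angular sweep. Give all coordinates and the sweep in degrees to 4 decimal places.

bisector direction at 91.9021° = (-0.033191,0.999449)
center distance |VC| = r/sin(θ/2) = 10.443718/sin(43.4856°) = 15.176009
C = V + |VC|·bis = (12.8460,-6.4941)
T_A = V + ((C−V)·d_A)·d_A = V + 11.0109·d_A = (20.6577,-13.4258)
T_B = V + ((C−V)·d_B)·d_B = V + 11.0109·d_B = (5.5113,-13.9288)
sweep = 180° − θ = 93.0287°

center=(12.8460,-6.4941) T_A=(20.6577,-13.4258) T_B=(5.5113,-13.9288) sweep=93.0287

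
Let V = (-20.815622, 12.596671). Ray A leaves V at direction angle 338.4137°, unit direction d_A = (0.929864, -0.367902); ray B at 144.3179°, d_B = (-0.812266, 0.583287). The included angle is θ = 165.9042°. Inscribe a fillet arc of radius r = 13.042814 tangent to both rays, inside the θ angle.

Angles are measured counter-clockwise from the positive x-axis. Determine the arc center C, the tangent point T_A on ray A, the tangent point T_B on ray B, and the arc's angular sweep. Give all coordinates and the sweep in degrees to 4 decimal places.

center=(-14.5177,24.1315) T_A=(-19.3162,12.0034) T_B=(-22.1254,13.5372) sweep=14.0958

bisector direction at 61.3658° = (0.479216,0.877697)
center distance |VC| = r/sin(θ/2) = 13.042814/sin(82.9521°) = 13.142117
C = V + |VC|·bis = (-14.5177,24.1315)
T_A = V + ((C−V)·d_A)·d_A = V + 1.6125·d_A = (-19.3162,12.0034)
T_B = V + ((C−V)·d_B)·d_B = V + 1.6125·d_B = (-22.1254,13.5372)
sweep = 180° − θ = 14.0958°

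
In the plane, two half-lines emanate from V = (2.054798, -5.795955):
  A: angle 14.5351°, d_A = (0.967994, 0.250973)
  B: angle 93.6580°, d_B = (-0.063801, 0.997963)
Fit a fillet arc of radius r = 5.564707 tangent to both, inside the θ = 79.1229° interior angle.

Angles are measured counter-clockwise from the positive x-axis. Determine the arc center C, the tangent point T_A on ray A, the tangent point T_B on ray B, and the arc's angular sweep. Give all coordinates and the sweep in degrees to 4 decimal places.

bisector direction at 54.0966° = (0.586421,0.810006)
center distance |VC| = r/sin(θ/2) = 5.564707/sin(39.5615°) = 8.737101
C = V + |VC|·bis = (7.1784,1.2812)
T_A = V + ((C−V)·d_A)·d_A = V + 6.7358·d_A = (8.5750,-4.1055)
T_B = V + ((C−V)·d_B)·d_B = V + 6.7358·d_B = (1.6250,0.9261)
sweep = 180° − θ = 100.8771°

center=(7.1784,1.2812) T_A=(8.5750,-4.1055) T_B=(1.6250,0.9261) sweep=100.8771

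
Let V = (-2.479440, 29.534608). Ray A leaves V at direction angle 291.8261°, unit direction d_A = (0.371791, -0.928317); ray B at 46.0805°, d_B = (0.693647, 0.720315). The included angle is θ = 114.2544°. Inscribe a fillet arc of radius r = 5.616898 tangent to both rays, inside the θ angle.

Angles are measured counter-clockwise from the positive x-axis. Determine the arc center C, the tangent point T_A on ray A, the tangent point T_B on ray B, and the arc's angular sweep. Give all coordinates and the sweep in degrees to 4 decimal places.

bisector direction at 348.9533° = (0.981471,-0.191609)
center distance |VC| = r/sin(θ/2) = 5.616898/sin(57.1272°) = 6.687758
C = V + |VC|·bis = (4.0844,28.2532)
T_A = V + ((C−V)·d_A)·d_A = V + 3.6300·d_A = (-1.1299,26.1649)
T_B = V + ((C−V)·d_B)·d_B = V + 3.6300·d_B = (0.0385,32.1493)
sweep = 180° − θ = 65.7456°

center=(4.0844,28.2532) T_A=(-1.1299,26.1649) T_B=(0.0385,32.1493) sweep=65.7456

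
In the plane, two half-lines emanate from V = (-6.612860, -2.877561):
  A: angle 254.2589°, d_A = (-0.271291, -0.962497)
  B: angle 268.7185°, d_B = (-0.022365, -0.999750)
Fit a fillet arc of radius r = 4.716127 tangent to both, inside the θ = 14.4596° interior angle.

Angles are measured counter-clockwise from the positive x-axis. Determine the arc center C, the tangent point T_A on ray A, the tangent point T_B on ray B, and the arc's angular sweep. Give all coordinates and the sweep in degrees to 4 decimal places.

bisector direction at 261.4887° = (-0.148004,-0.988987)
center distance |VC| = r/sin(θ/2) = 4.716127/sin(7.2298°) = 37.474423
C = V + |VC|·bis = (-12.1592,-39.9393)
T_A = V + ((C−V)·d_A)·d_A = V + 37.1765·d_A = (-16.6985,-38.6598)
T_B = V + ((C−V)·d_B)·d_B = V + 37.1765·d_B = (-7.4443,-40.0447)
sweep = 180° − θ = 165.5404°

center=(-12.1592,-39.9393) T_A=(-16.6985,-38.6598) T_B=(-7.4443,-40.0447) sweep=165.5404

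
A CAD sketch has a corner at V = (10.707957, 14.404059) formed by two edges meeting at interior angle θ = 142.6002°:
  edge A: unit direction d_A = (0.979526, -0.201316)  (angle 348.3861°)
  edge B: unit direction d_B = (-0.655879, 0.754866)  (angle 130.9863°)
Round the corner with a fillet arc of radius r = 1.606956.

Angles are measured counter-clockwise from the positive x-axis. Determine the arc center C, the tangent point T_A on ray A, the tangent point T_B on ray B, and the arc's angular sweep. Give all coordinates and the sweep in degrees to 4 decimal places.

center=(11.5642,15.8686) T_A=(11.2407,14.2946) T_B=(10.3512,14.8146) sweep=37.3998

bisector direction at 59.6862° = (0.504736,0.863274)
center distance |VC| = r/sin(θ/2) = 1.606956/sin(71.3001°) = 1.696514
C = V + |VC|·bis = (11.5642,15.8686)
T_A = V + ((C−V)·d_A)·d_A = V + 0.5439·d_A = (11.2407,14.2946)
T_B = V + ((C−V)·d_B)·d_B = V + 0.5439·d_B = (10.3512,14.8146)
sweep = 180° − θ = 37.3998°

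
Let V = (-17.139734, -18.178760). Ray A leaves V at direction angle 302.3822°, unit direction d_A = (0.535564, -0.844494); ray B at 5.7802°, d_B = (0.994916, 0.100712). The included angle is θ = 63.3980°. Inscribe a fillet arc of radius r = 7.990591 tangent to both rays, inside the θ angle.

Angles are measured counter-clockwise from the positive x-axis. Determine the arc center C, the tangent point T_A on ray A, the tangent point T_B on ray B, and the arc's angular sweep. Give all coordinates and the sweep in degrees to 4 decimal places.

bisector direction at 334.0812° = (0.899414,-0.437097)
center distance |VC| = r/sin(θ/2) = 7.990591/sin(31.6990°) = 15.206942
C = V + |VC|·bis = (-3.4624,-24.8257)
T_A = V + ((C−V)·d_A)·d_A = V + 12.9384·d_A = (-10.2104,-29.1051)
T_B = V + ((C−V)·d_B)·d_B = V + 12.9384·d_B = (-4.2671,-16.8757)
sweep = 180° − θ = 116.6020°

center=(-3.4624,-24.8257) T_A=(-10.2104,-29.1051) T_B=(-4.2671,-16.8757) sweep=116.6020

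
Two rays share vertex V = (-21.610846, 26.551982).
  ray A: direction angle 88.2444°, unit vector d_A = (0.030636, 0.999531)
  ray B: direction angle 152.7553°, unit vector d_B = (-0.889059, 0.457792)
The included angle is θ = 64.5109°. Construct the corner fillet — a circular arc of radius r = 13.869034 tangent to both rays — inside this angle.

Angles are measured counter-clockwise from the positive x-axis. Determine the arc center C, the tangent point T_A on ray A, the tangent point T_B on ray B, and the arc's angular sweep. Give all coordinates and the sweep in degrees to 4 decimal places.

bisector direction at 120.4999° = (-0.507536,0.861630)
center distance |VC| = r/sin(θ/2) = 13.869034/sin(32.2555°) = 25.986818
C = V + |VC|·bis = (-34.8001,48.9430)
T_A = V + ((C−V)·d_A)·d_A = V + 21.9765·d_A = (-20.9376,48.5181)
T_B = V + ((C−V)·d_B)·d_B = V + 21.9765·d_B = (-41.1492,36.6126)
sweep = 180° − θ = 115.4891°

center=(-34.8001,48.9430) T_A=(-20.9376,48.5181) T_B=(-41.1492,36.6126) sweep=115.4891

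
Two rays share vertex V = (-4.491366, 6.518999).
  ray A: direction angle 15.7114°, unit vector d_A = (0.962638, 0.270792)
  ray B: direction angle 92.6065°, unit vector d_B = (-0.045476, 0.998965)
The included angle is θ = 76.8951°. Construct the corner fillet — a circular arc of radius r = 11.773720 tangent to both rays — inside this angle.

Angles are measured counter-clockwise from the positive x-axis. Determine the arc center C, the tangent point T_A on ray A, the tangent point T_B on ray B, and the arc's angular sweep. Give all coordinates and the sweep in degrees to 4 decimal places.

center=(6.5958,21.8685) T_A=(9.7840,10.5347) T_B=(-5.1658,21.3331) sweep=103.1049

bisector direction at 54.1589° = (0.585539,0.810645)
center distance |VC| = r/sin(θ/2) = 11.773720/sin(38.4475°) = 18.934961
C = V + |VC|·bis = (6.5958,21.8685)
T_A = V + ((C−V)·d_A)·d_A = V + 14.8294·d_A = (9.7840,10.5347)
T_B = V + ((C−V)·d_B)·d_B = V + 14.8294·d_B = (-5.1658,21.3331)
sweep = 180° − θ = 103.1049°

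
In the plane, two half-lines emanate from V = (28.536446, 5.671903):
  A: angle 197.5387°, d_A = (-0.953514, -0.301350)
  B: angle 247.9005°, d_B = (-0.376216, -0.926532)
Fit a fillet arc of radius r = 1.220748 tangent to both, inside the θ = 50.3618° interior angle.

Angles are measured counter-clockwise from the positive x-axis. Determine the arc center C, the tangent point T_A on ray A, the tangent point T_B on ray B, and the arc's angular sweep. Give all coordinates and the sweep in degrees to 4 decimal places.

bisector direction at 222.7196° = (-0.734683,-0.678411)
center distance |VC| = r/sin(θ/2) = 1.220748/sin(25.1809°) = 2.869124
C = V + |VC|·bis = (26.4286,3.7255)
T_A = V + ((C−V)·d_A)·d_A = V + 2.5965·d_A = (26.0607,4.8895)
T_B = V + ((C−V)·d_B)·d_B = V + 2.5965·d_B = (27.5596,3.2662)
sweep = 180° − θ = 129.6382°

center=(26.4286,3.7255) T_A=(26.0607,4.8895) T_B=(27.5596,3.2662) sweep=129.6382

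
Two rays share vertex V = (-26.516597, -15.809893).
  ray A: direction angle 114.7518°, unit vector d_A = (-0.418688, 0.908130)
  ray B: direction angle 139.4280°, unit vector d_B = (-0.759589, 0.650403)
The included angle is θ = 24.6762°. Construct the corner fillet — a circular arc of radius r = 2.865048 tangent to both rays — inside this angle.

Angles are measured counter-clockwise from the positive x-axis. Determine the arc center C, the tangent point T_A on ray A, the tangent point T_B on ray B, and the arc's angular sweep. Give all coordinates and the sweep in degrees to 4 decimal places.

center=(-34.6026,-5.1144) T_A=(-32.0008,-3.9148) T_B=(-36.4660,-7.2906) sweep=155.3238

bisector direction at 127.0899° = (-0.603067,0.797690)
center distance |VC| = r/sin(θ/2) = 2.865048/sin(12.3381°) = 13.408121
C = V + |VC|·bis = (-34.6026,-5.1144)
T_A = V + ((C−V)·d_A)·d_A = V + 13.0984·d_A = (-32.0008,-3.9148)
T_B = V + ((C−V)·d_B)·d_B = V + 13.0984·d_B = (-36.4660,-7.2906)
sweep = 180° − θ = 155.3238°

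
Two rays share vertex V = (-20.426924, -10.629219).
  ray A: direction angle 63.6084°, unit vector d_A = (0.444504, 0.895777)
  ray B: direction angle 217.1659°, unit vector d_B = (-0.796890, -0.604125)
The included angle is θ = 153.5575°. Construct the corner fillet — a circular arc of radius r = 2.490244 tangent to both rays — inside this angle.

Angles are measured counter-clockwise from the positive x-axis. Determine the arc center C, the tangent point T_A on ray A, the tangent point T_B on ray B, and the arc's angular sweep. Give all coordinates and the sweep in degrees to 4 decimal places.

center=(-22.3976,-8.9982) T_A=(-20.1669,-10.1051) T_B=(-20.8931,-10.9827) sweep=26.4425

bisector direction at 140.3871° = (-0.770370,0.637597)
center distance |VC| = r/sin(θ/2) = 2.490244/sin(76.7788°) = 2.558047
C = V + |VC|·bis = (-22.3976,-8.9982)
T_A = V + ((C−V)·d_A)·d_A = V + 0.5851·d_A = (-20.1669,-10.1051)
T_B = V + ((C−V)·d_B)·d_B = V + 0.5851·d_B = (-20.8931,-10.9827)
sweep = 180° − θ = 26.4425°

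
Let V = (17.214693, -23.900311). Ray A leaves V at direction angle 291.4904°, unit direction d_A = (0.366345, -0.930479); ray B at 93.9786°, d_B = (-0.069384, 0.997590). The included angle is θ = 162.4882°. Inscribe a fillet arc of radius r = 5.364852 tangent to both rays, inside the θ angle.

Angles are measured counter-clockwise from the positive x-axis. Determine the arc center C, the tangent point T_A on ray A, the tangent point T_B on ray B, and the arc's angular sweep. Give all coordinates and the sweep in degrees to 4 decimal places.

bisector direction at 12.7345° = (0.975402,0.220434)
center distance |VC| = r/sin(θ/2) = 5.364852/sin(81.2441°) = 5.428112
C = V + |VC|·bis = (22.5093,-22.7038)
T_A = V + ((C−V)·d_A)·d_A = V + 0.8263·d_A = (17.5174,-24.6692)
T_B = V + ((C−V)·d_B)·d_B = V + 0.8263·d_B = (17.1574,-23.0760)
sweep = 180° − θ = 17.5118°

center=(22.5093,-22.7038) T_A=(17.5174,-24.6692) T_B=(17.1574,-23.0760) sweep=17.5118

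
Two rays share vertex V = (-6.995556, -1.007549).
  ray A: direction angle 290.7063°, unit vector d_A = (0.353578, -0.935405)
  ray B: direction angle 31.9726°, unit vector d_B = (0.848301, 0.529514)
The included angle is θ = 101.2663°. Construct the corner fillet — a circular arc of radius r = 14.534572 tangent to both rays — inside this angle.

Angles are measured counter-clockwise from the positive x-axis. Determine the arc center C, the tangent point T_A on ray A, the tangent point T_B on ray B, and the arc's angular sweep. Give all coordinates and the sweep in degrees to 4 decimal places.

bisector direction at 341.3394° = (0.947431,-0.319961)
center distance |VC| = r/sin(θ/2) = 14.534572/sin(50.6332°) = 18.800361
C = V + |VC|·bis = (10.8165,-7.0229)
T_A = V + ((C−V)·d_A)·d_A = V + 11.9248·d_A = (-2.7792,-12.1620)
T_B = V + ((C−V)·d_B)·d_B = V + 11.9248·d_B = (3.1202,5.3068)
sweep = 180° − θ = 78.7337°

center=(10.8165,-7.0229) T_A=(-2.7792,-12.1620) T_B=(3.1202,5.3068) sweep=78.7337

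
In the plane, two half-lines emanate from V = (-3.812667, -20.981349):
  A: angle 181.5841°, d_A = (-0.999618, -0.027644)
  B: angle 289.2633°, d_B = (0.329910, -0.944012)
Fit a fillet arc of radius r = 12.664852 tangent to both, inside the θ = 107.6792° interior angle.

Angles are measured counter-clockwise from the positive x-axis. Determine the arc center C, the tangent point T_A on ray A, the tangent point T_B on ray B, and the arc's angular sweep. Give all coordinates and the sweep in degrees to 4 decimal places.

center=(-12.7149,-33.8972) T_A=(-13.0650,-21.2372) T_B=(-0.7591,-29.7190) sweep=72.3208

bisector direction at 235.4237° = (-0.567503,-0.823371)
center distance |VC| = r/sin(θ/2) = 12.664852/sin(53.8396°) = 15.686585
C = V + |VC|·bis = (-12.7149,-33.8972)
T_A = V + ((C−V)·d_A)·d_A = V + 9.2558·d_A = (-13.0650,-21.2372)
T_B = V + ((C−V)·d_B)·d_B = V + 9.2558·d_B = (-0.7591,-29.7190)
sweep = 180° − θ = 72.3208°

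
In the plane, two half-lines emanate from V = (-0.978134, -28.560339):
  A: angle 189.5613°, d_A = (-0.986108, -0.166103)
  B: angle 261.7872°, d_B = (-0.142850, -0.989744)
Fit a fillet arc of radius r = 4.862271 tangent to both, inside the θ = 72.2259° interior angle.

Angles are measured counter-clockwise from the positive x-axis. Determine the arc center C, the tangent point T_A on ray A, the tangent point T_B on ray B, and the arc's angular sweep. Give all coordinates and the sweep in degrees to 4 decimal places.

center=(-6.7426,-34.4621) T_A=(-7.5502,-29.6674) T_B=(-1.9302,-35.1567) sweep=107.7741

bisector direction at 225.6743° = (-0.698737,-0.715379)
center distance |VC| = r/sin(θ/2) = 4.862271/sin(36.1129°) = 8.249821
C = V + |VC|·bis = (-6.7426,-34.4621)
T_A = V + ((C−V)·d_A)·d_A = V + 6.6647·d_A = (-7.5502,-29.6674)
T_B = V + ((C−V)·d_B)·d_B = V + 6.6647·d_B = (-1.9302,-35.1567)
sweep = 180° − θ = 107.7741°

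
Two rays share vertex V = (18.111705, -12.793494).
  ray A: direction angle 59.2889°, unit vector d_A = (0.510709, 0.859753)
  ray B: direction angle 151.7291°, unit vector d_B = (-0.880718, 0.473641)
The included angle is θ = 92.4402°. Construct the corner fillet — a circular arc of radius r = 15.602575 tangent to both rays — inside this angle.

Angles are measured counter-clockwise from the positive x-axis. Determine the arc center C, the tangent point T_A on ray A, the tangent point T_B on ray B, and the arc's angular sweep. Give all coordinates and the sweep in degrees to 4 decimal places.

center=(12.3334,8.0298) T_A=(25.7477,0.0614) T_B=(4.9434,-5.7117) sweep=87.5598

bisector direction at 105.5090° = (-0.267390,0.963588)
center distance |VC| = r/sin(θ/2) = 15.602575/sin(46.2201°) = 21.610125
C = V + |VC|·bis = (12.3334,8.0298)
T_A = V + ((C−V)·d_A)·d_A = V + 14.9518·d_A = (25.7477,0.0614)
T_B = V + ((C−V)·d_B)·d_B = V + 14.9518·d_B = (4.9434,-5.7117)
sweep = 180° − θ = 87.5598°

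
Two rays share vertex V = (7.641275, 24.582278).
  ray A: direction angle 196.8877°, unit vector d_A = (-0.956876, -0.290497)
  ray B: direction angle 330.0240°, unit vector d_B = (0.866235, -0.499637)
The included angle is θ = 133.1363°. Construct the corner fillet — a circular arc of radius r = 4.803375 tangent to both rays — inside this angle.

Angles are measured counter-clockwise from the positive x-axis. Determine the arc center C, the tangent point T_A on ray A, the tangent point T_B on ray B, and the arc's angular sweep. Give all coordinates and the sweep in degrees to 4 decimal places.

bisector direction at 263.4559° = (-0.113969,-0.993484)
center distance |VC| = r/sin(θ/2) = 4.803375/sin(66.5682°) = 5.235094
C = V + |VC|·bis = (7.0446,19.3813)
T_A = V + ((C−V)·d_A)·d_A = V + 2.0818·d_A = (5.6493,23.9775)
T_B = V + ((C−V)·d_B)·d_B = V + 2.0818·d_B = (9.4446,23.5421)
sweep = 180° − θ = 46.8637°

center=(7.0446,19.3813) T_A=(5.6493,23.9775) T_B=(9.4446,23.5421) sweep=46.8637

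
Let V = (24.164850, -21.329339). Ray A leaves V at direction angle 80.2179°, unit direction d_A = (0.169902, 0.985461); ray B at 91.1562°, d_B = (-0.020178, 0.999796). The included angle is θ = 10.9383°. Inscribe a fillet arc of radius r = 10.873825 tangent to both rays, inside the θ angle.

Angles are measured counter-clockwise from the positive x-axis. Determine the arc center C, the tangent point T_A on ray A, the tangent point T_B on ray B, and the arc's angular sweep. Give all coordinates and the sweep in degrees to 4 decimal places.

center=(32.7448,92.4369) T_A=(43.4606,90.5894) T_B=(21.8732,92.2174) sweep=169.0617

bisector direction at 85.6870° = (0.075204,0.997168)
center distance |VC| = r/sin(θ/2) = 10.873825/sin(5.4691°) = 114.089285
C = V + |VC|·bis = (32.7448,92.4369)
T_A = V + ((C−V)·d_A)·d_A = V + 113.5699·d_A = (43.4606,90.5894)
T_B = V + ((C−V)·d_B)·d_B = V + 113.5699·d_B = (21.8732,92.2174)
sweep = 180° − θ = 169.0617°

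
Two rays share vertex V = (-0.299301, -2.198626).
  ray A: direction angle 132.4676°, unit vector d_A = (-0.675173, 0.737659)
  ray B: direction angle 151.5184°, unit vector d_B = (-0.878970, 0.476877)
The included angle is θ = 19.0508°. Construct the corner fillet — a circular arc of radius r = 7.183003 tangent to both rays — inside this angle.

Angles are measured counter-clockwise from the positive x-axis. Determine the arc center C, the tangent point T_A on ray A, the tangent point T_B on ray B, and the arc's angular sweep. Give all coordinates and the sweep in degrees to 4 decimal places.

center=(-34.5003,24.5288) T_A=(-29.2017,29.3786) T_B=(-37.9257,18.2152) sweep=160.9492

bisector direction at 141.9930° = (-0.787936,0.615758)
center distance |VC| = r/sin(θ/2) = 7.183003/sin(9.5254°) = 43.405811
C = V + |VC|·bis = (-34.5003,24.5288)
T_A = V + ((C−V)·d_A)·d_A = V + 42.8073·d_A = (-29.2017,29.3786)
T_B = V + ((C−V)·d_B)·d_B = V + 42.8073·d_B = (-37.9257,18.2152)
sweep = 180° − θ = 160.9492°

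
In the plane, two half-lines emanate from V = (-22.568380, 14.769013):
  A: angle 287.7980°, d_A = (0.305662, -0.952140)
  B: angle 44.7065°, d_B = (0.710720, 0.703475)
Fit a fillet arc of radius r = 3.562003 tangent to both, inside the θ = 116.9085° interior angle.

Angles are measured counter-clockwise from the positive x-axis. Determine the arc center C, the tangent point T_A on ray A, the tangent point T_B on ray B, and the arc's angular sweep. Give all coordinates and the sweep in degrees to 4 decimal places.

bisector direction at 346.2523° = (0.971351,-0.237648)
center distance |VC| = r/sin(θ/2) = 3.562003/sin(58.4543°) = 4.179662
C = V + |VC|·bis = (-18.5085,13.7757)
T_A = V + ((C−V)·d_A)·d_A = V + 2.1867·d_A = (-21.9000,12.6870)
T_B = V + ((C−V)·d_B)·d_B = V + 2.1867·d_B = (-21.0142,16.3073)
sweep = 180° − θ = 63.0915°

center=(-18.5085,13.7757) T_A=(-21.9000,12.6870) T_B=(-21.0142,16.3073) sweep=63.0915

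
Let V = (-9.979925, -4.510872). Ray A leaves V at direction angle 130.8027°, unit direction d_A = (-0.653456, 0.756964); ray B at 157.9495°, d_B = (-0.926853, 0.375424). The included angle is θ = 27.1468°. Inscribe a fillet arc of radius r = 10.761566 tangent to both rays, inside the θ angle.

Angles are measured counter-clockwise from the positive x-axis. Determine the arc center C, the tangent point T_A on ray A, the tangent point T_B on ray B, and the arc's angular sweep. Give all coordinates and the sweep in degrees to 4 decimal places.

bisector direction at 144.3761° = (-0.812858,0.582462)
center distance |VC| = r/sin(θ/2) = 10.761566/sin(13.5734°) = 45.854221
C = V + |VC|·bis = (-47.2529,22.1975)
T_A = V + ((C−V)·d_A)·d_A = V + 44.5735·d_A = (-39.1068,29.2297)
T_B = V + ((C−V)·d_B)·d_B = V + 44.5735·d_B = (-51.2930,12.2231)
sweep = 180° − θ = 152.8532°

center=(-47.2529,22.1975) T_A=(-39.1068,29.2297) T_B=(-51.2930,12.2231) sweep=152.8532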